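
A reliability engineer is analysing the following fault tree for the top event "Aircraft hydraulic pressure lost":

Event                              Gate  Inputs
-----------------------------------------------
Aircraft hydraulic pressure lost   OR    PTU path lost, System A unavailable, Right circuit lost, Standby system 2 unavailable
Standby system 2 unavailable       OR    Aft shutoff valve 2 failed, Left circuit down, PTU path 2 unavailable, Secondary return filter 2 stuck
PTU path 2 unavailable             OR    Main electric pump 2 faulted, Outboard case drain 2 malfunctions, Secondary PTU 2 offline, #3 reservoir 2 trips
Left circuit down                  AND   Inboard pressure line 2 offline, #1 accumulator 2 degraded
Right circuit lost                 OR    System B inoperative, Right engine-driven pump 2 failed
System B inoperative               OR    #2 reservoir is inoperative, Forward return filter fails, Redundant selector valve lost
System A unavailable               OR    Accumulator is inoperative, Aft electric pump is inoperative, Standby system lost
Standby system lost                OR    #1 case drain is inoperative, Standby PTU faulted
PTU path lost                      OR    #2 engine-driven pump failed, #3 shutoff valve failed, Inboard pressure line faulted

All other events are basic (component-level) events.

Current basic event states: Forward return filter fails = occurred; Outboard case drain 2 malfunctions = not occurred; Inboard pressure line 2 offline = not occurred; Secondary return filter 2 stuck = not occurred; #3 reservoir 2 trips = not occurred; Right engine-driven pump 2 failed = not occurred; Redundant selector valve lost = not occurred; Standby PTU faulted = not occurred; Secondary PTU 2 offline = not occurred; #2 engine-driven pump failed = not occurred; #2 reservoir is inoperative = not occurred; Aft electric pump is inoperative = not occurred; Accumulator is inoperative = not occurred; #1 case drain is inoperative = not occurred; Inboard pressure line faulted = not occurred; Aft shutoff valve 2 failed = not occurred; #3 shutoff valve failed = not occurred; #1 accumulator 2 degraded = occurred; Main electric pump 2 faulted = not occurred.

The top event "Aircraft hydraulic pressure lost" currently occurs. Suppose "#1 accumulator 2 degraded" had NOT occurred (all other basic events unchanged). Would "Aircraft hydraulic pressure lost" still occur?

Yes

Counterfactual: set "#1 accumulator 2 degraded" to not occurred.
PTU path lost [OR]: #2 engine-driven pump failed=not, #3 shutoff valve failed=not, Inboard pressure line faulted=not → no input occurs → does not occur.
Standby system lost [OR]: #1 case drain is inoperative=not, Standby PTU faulted=not → no input occurs → does not occur.
System A unavailable [OR]: Accumulator is inoperative=not, Aft electric pump is inoperative=not, Standby system lost=not → no input occurs → does not occur.
System B inoperative [OR]: #2 reservoir is inoperative=not, Forward return filter fails=occurs, Redundant selector valve lost=not → at least one input occurs → occurs.
Right circuit lost [OR]: System B inoperative=occurs, Right engine-driven pump 2 failed=not → at least one input occurs → occurs.
Left circuit down [AND]: Inboard pressure line 2 offline=not, #1 accumulator 2 degraded=not → not all inputs occur → does not occur.
PTU path 2 unavailable [OR]: Main electric pump 2 faulted=not, Outboard case drain 2 malfunctions=not, Secondary PTU 2 offline=not, #3 reservoir 2 trips=not → no input occurs → does not occur.
Standby system 2 unavailable [OR]: Aft shutoff valve 2 failed=not, Left circuit down=not, PTU path 2 unavailable=not, Secondary return filter 2 stuck=not → no input occurs → does not occur.
Aircraft hydraulic pressure lost [OR]: PTU path lost=not, System A unavailable=not, Right circuit lost=occurs, Standby system 2 unavailable=not → at least one input occurs → occurs.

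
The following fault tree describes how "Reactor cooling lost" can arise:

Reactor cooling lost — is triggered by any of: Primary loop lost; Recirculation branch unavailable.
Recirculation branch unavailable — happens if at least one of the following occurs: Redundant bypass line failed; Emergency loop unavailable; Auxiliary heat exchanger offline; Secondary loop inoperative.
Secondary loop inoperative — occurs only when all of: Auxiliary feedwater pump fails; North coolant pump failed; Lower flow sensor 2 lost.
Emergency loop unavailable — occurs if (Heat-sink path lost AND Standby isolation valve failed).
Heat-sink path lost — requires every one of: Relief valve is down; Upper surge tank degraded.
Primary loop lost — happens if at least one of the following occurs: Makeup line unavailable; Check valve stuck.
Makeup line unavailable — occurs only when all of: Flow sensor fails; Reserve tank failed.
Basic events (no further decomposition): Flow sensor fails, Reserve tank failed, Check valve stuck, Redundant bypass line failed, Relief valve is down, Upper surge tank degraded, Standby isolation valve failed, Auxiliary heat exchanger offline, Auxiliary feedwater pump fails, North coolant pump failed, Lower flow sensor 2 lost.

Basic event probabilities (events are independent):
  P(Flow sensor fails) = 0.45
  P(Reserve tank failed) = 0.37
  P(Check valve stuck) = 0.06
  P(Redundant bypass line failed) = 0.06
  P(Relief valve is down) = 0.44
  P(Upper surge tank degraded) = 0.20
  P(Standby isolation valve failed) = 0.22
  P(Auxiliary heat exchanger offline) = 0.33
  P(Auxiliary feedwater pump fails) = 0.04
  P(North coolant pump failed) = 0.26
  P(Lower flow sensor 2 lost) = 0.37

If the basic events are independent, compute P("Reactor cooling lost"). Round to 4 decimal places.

P(Makeup line unavailable) [AND] = 0.45 × 0.37 = 0.166500
P(Primary loop lost) [OR] = 1 − (1−0.166500) × (1−0.06) = 0.216510
P(Heat-sink path lost) [AND] = 0.44 × 0.20 = 0.088000
P(Emergency loop unavailable) [AND] = 0.088000 × 0.22 = 0.019360
P(Secondary loop inoperative) [AND] = 0.04 × 0.26 × 0.37 = 0.003848
P(Recirculation branch unavailable) [OR] = 1 − (1−0.06) × (1−0.019360) × (1−0.33) × (1−0.003848) = 0.384769
P(Reactor cooling lost) [OR] = 1 − (1−0.216510) × (1−0.384769) = 0.517973
Rounded to 4 decimal places: P(Reactor cooling lost) ≈ 0.5180.

0.5180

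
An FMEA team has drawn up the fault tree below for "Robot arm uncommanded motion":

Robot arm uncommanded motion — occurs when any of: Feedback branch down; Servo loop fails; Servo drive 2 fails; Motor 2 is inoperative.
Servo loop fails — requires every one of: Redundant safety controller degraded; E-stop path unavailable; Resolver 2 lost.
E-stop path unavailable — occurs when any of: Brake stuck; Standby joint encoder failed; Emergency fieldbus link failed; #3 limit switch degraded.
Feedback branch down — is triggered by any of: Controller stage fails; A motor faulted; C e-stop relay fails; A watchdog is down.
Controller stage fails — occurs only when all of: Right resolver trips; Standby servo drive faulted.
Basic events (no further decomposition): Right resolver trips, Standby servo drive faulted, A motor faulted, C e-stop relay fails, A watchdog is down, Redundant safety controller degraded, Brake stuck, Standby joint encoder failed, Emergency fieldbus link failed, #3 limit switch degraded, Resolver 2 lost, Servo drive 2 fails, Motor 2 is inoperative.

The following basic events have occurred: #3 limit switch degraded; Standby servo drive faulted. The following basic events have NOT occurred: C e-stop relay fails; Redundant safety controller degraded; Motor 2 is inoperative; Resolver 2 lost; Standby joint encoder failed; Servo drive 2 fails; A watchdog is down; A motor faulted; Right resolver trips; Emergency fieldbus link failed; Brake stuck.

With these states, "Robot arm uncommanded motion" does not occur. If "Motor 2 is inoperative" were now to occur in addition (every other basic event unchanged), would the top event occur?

Yes

Counterfactual: set "Motor 2 is inoperative" to occurred.
Controller stage fails [AND]: Right resolver trips=not, Standby servo drive faulted=occurs → not all inputs occur → does not occur.
Feedback branch down [OR]: Controller stage fails=not, A motor faulted=not, C e-stop relay fails=not, A watchdog is down=not → no input occurs → does not occur.
E-stop path unavailable [OR]: Brake stuck=not, Standby joint encoder failed=not, Emergency fieldbus link failed=not, #3 limit switch degraded=occurs → at least one input occurs → occurs.
Servo loop fails [AND]: Redundant safety controller degraded=not, E-stop path unavailable=occurs, Resolver 2 lost=not → not all inputs occur → does not occur.
Robot arm uncommanded motion [OR]: Feedback branch down=not, Servo loop fails=not, Servo drive 2 fails=not, Motor 2 is inoperative=occurs → at least one input occurs → occurs.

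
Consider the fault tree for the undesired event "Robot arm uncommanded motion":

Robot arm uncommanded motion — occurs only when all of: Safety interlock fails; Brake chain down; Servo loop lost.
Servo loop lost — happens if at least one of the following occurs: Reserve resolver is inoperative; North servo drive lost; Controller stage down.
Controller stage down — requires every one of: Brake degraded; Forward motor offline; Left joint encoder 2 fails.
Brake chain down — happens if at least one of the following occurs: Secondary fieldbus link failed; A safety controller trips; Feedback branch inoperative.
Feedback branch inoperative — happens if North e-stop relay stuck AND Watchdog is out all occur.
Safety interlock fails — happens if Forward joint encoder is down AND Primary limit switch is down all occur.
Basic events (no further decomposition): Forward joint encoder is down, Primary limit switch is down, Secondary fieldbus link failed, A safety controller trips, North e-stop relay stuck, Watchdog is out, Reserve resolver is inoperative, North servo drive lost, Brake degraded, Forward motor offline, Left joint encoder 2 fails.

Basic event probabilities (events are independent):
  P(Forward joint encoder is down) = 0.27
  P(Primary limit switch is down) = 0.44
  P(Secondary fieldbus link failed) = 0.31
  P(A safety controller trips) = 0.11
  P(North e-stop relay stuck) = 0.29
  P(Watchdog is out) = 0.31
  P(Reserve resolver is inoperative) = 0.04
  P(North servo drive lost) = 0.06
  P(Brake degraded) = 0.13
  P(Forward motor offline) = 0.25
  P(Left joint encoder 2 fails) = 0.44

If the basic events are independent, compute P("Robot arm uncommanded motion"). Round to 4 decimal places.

P(Safety interlock fails) [AND] = 0.27 × 0.44 = 0.118800
P(Feedback branch inoperative) [AND] = 0.29 × 0.31 = 0.089900
P(Brake chain down) [OR] = 1 − (1−0.31) × (1−0.11) × (1−0.089900) = 0.441108
P(Controller stage down) [AND] = 0.13 × 0.25 × 0.44 = 0.014300
P(Servo loop lost) [OR] = 1 − (1−0.04) × (1−0.06) × (1−0.014300) = 0.110504
P(Robot arm uncommanded motion) [AND] = 0.118800 × 0.441108 × 0.110504 = 0.005791
Rounded to 4 decimal places: P(Robot arm uncommanded motion) ≈ 0.0058.

0.0058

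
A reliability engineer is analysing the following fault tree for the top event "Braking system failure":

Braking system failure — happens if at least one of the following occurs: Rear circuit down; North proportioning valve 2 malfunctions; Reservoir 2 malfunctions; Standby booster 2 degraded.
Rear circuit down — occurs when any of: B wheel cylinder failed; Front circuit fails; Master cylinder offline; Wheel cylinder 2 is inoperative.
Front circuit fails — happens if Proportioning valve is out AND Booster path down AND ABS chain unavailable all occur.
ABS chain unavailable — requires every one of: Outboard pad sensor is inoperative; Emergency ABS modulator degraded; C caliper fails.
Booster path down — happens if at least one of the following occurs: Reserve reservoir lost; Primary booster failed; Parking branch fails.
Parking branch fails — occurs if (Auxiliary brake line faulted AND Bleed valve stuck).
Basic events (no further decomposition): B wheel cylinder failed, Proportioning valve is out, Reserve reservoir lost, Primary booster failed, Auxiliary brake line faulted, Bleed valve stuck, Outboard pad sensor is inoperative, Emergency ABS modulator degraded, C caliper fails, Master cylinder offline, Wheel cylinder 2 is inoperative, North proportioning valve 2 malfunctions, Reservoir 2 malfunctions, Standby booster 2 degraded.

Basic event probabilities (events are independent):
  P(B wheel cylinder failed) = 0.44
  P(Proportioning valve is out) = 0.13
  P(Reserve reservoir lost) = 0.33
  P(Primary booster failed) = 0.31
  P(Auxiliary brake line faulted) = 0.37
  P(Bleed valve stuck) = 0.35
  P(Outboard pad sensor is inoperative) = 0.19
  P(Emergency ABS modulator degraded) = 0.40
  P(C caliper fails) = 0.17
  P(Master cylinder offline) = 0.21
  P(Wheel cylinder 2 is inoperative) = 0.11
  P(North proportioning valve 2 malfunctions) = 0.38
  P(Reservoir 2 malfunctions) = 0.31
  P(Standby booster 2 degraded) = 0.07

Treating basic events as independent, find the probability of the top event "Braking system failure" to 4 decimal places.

0.8435

P(Parking branch fails) [AND] = 0.37 × 0.35 = 0.129500
P(Booster path down) [OR] = 1 − (1−0.33) × (1−0.31) × (1−0.129500) = 0.597568
P(ABS chain unavailable) [AND] = 0.19 × 0.40 × 0.17 = 0.012920
P(Front circuit fails) [AND] = 0.13 × 0.597568 × 0.012920 = 0.001004
P(Rear circuit down) [OR] = 1 − (1−0.44) × (1−0.001004) × (1−0.21) × (1−0.11) = 0.606659
P(Braking system failure) [OR] = 1 − (1−0.606659) × (1−0.38) × (1−0.31) × (1−0.07) = 0.843508
Rounded to 4 decimal places: P(Braking system failure) ≈ 0.8435.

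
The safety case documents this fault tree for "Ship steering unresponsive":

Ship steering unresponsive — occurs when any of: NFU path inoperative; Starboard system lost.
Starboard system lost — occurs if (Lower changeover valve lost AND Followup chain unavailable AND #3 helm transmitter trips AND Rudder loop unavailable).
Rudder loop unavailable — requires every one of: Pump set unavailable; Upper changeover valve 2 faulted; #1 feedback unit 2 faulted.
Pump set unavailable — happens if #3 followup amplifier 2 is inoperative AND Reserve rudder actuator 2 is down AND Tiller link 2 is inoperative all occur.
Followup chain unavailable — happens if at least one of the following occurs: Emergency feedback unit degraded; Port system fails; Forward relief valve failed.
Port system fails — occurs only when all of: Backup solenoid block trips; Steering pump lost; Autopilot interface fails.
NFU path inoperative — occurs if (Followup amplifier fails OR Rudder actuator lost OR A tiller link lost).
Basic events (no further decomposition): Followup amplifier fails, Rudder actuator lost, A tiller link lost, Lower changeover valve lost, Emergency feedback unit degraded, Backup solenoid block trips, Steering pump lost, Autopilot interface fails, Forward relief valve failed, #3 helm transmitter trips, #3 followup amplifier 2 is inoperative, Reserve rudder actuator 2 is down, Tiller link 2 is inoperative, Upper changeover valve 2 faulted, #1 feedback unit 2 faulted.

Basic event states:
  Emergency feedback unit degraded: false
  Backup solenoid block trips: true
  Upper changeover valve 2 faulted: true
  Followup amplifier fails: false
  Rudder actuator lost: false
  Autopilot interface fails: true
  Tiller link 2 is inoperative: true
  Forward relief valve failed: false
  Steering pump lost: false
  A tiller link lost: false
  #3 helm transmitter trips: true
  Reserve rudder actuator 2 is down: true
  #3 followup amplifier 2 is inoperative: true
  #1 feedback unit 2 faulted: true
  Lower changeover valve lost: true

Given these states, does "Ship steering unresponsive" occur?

NFU path inoperative [OR]: Followup amplifier fails=not, Rudder actuator lost=not, A tiller link lost=not → no input occurs → does not occur.
Port system fails [AND]: Backup solenoid block trips=occurs, Steering pump lost=not, Autopilot interface fails=occurs → not all inputs occur → does not occur.
Followup chain unavailable [OR]: Emergency feedback unit degraded=not, Port system fails=not, Forward relief valve failed=not → no input occurs → does not occur.
Pump set unavailable [AND]: #3 followup amplifier 2 is inoperative=occurs, Reserve rudder actuator 2 is down=occurs, Tiller link 2 is inoperative=occurs → all inputs occur → occurs.
Rudder loop unavailable [AND]: Pump set unavailable=occurs, Upper changeover valve 2 faulted=occurs, #1 feedback unit 2 faulted=occurs → all inputs occur → occurs.
Starboard system lost [AND]: Lower changeover valve lost=occurs, Followup chain unavailable=not, #3 helm transmitter trips=occurs, Rudder loop unavailable=occurs → not all inputs occur → does not occur.
Ship steering unresponsive [OR]: NFU path inoperative=not, Starboard system lost=not → no input occurs → does not occur.

No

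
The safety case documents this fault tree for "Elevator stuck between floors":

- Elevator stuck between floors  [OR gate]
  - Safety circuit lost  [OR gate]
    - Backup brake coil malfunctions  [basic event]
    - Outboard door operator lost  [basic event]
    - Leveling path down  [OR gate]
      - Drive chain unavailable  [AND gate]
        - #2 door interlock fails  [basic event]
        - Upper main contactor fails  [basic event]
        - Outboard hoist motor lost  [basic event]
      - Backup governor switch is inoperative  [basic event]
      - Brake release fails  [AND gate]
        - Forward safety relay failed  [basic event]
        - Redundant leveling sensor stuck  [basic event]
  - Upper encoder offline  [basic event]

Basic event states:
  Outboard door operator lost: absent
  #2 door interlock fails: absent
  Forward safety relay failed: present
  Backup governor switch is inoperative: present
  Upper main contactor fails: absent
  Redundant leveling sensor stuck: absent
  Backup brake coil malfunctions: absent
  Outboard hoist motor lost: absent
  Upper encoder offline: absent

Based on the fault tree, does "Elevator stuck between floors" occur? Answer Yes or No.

Yes

Drive chain unavailable [AND]: #2 door interlock fails=not, Upper main contactor fails=not, Outboard hoist motor lost=not → not all inputs occur → does not occur.
Brake release fails [AND]: Forward safety relay failed=occurs, Redundant leveling sensor stuck=not → not all inputs occur → does not occur.
Leveling path down [OR]: Drive chain unavailable=not, Backup governor switch is inoperative=occurs, Brake release fails=not → at least one input occurs → occurs.
Safety circuit lost [OR]: Backup brake coil malfunctions=not, Outboard door operator lost=not, Leveling path down=occurs → at least one input occurs → occurs.
Elevator stuck between floors [OR]: Safety circuit lost=occurs, Upper encoder offline=not → at least one input occurs → occurs.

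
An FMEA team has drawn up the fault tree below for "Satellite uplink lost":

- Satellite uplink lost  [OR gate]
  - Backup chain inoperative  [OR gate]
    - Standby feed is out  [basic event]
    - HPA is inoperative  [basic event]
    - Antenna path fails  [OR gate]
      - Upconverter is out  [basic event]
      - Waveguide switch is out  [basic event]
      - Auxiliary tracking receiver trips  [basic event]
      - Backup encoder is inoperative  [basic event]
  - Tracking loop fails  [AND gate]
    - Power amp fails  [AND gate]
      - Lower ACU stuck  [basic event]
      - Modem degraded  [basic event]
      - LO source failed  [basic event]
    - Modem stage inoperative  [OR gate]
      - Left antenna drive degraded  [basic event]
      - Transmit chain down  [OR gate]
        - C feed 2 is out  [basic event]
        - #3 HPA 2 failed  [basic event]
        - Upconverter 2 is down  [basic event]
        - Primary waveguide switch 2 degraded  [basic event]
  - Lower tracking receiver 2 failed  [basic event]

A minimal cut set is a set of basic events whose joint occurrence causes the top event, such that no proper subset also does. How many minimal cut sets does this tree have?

Antenna path fails [OR]: union of children's cut sets → 4 cut set(s).
Backup chain inoperative [OR]: union of children's cut sets → 6 cut set(s).
Power amp fails [AND]: one cut set from each child combined → 1 × 1 × 1 = 1 cut set(s).
Transmit chain down [OR]: union of children's cut sets → 4 cut set(s).
Modem stage inoperative [OR]: union of children's cut sets → 5 cut set(s).
Tracking loop fails [AND]: one cut set from each child combined → 1 × 5 = 5 cut set(s).
Satellite uplink lost [OR]: union of children's cut sets → 12 cut set(s).

12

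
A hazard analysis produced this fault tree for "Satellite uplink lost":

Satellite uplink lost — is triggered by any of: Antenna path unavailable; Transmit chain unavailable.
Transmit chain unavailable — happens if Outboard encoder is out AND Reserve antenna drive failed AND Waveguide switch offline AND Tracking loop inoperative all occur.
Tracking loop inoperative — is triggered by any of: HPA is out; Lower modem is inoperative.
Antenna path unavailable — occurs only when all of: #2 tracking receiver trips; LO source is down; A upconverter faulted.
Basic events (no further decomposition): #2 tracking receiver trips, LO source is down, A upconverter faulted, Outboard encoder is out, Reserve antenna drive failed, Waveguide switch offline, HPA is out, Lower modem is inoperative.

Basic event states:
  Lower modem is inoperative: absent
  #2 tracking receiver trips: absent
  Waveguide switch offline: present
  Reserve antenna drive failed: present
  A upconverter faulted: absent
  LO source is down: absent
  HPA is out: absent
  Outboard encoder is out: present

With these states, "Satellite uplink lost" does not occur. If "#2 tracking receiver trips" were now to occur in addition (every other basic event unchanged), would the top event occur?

No

Counterfactual: set "#2 tracking receiver trips" to occurred.
Antenna path unavailable [AND]: #2 tracking receiver trips=occurs, LO source is down=not, A upconverter faulted=not → not all inputs occur → does not occur.
Tracking loop inoperative [OR]: HPA is out=not, Lower modem is inoperative=not → no input occurs → does not occur.
Transmit chain unavailable [AND]: Outboard encoder is out=occurs, Reserve antenna drive failed=occurs, Waveguide switch offline=occurs, Tracking loop inoperative=not → not all inputs occur → does not occur.
Satellite uplink lost [OR]: Antenna path unavailable=not, Transmit chain unavailable=not → no input occurs → does not occur.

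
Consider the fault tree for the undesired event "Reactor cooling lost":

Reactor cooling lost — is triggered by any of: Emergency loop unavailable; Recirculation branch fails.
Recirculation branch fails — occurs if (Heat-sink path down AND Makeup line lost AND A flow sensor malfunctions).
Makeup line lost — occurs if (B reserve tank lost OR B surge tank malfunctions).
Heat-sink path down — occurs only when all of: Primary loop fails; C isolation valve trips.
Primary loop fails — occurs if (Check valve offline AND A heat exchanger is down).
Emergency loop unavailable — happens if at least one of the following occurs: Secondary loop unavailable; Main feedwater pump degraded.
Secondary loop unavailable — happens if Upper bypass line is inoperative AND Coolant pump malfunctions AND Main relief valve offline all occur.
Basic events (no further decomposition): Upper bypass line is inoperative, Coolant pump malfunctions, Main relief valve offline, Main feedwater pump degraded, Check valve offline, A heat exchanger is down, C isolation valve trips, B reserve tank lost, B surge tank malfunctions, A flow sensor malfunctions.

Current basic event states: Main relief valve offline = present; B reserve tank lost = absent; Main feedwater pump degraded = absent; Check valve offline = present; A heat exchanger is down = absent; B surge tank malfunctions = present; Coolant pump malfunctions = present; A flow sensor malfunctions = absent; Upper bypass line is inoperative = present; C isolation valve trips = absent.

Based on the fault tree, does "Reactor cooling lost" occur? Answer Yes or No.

Secondary loop unavailable [AND]: Upper bypass line is inoperative=occurs, Coolant pump malfunctions=occurs, Main relief valve offline=occurs → all inputs occur → occurs.
Emergency loop unavailable [OR]: Secondary loop unavailable=occurs, Main feedwater pump degraded=not → at least one input occurs → occurs.
Primary loop fails [AND]: Check valve offline=occurs, A heat exchanger is down=not → not all inputs occur → does not occur.
Heat-sink path down [AND]: Primary loop fails=not, C isolation valve trips=not → not all inputs occur → does not occur.
Makeup line lost [OR]: B reserve tank lost=not, B surge tank malfunctions=occurs → at least one input occurs → occurs.
Recirculation branch fails [AND]: Heat-sink path down=not, Makeup line lost=occurs, A flow sensor malfunctions=not → not all inputs occur → does not occur.
Reactor cooling lost [OR]: Emergency loop unavailable=occurs, Recirculation branch fails=not → at least one input occurs → occurs.

Yes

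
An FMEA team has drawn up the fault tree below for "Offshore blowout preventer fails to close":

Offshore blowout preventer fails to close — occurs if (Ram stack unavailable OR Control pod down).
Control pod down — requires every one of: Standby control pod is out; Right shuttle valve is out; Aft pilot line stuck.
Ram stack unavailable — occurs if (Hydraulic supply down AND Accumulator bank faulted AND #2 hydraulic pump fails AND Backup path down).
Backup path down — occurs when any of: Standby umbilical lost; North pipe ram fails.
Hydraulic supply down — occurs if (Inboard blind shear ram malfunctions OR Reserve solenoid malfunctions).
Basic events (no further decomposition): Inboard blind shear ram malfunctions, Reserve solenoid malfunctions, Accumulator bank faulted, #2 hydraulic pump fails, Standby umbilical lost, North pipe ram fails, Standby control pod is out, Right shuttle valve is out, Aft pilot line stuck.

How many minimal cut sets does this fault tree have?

5

Hydraulic supply down [OR]: union of children's cut sets → 2 cut set(s).
Backup path down [OR]: union of children's cut sets → 2 cut set(s).
Ram stack unavailable [AND]: one cut set from each child combined → 2 × 1 × 1 × 2 = 4 cut set(s).
Control pod down [AND]: one cut set from each child combined → 1 × 1 × 1 = 1 cut set(s).
Offshore blowout preventer fails to close [OR]: union of children's cut sets → 5 cut set(s).
Minimal cut sets: {#2 hydraulic pump fails, Accumulator bank faulted, Inboard blind shear ram malfunctions, Standby umbilical lost}; {#2 hydraulic pump fails, Accumulator bank faulted, Inboard blind shear ram malfunctions, North pipe ram fails}; {#2 hydraulic pump fails, Accumulator bank faulted, Reserve solenoid malfunctions, Standby umbilical lost}; {#2 hydraulic pump fails, Accumulator bank faulted, North pipe ram fails, Reserve solenoid malfunctions}; {Aft pilot line stuck, Right shuttle valve is out, Standby control pod is out}.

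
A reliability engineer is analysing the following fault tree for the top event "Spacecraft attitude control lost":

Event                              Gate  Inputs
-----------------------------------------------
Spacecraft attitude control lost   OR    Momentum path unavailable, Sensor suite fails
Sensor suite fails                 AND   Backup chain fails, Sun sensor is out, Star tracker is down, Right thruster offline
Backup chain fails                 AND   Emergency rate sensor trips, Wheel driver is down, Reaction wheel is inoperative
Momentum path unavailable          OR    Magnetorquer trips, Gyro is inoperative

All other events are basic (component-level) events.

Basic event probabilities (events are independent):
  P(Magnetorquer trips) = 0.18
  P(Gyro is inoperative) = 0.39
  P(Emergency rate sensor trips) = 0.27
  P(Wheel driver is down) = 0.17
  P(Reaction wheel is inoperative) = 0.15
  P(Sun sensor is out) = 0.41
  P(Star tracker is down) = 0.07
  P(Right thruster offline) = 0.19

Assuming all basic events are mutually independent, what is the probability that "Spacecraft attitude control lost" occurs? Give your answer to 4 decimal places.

P(Momentum path unavailable) [OR] = 1 − (1−0.18) × (1−0.39) = 0.499800
P(Backup chain fails) [AND] = 0.27 × 0.17 × 0.15 = 0.006885
P(Sensor suite fails) [AND] = 0.006885 × 0.41 × 0.07 × 0.19 = 0.000038
P(Spacecraft attitude control lost) [OR] = 1 − (1−0.499800) × (1−0.000038) = 0.499819
Rounded to 4 decimal places: P(Spacecraft attitude control lost) ≈ 0.4998.

0.4998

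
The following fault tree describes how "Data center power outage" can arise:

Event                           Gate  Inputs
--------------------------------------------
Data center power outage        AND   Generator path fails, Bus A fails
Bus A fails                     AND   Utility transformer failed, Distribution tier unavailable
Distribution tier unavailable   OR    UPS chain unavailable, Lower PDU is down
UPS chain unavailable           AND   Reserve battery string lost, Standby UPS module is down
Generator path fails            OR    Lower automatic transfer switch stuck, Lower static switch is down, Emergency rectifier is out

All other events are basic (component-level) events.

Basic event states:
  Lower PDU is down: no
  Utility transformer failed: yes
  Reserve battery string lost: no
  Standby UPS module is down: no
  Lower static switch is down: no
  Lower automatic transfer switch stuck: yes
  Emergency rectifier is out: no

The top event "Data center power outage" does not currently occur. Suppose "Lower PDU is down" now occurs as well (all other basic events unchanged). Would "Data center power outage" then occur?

Counterfactual: set "Lower PDU is down" to occurred.
Generator path fails [OR]: Lower automatic transfer switch stuck=occurs, Lower static switch is down=not, Emergency rectifier is out=not → at least one input occurs → occurs.
UPS chain unavailable [AND]: Reserve battery string lost=not, Standby UPS module is down=not → not all inputs occur → does not occur.
Distribution tier unavailable [OR]: UPS chain unavailable=not, Lower PDU is down=occurs → at least one input occurs → occurs.
Bus A fails [AND]: Utility transformer failed=occurs, Distribution tier unavailable=occurs → all inputs occur → occurs.
Data center power outage [AND]: Generator path fails=occurs, Bus A fails=occurs → all inputs occur → occurs.

Yes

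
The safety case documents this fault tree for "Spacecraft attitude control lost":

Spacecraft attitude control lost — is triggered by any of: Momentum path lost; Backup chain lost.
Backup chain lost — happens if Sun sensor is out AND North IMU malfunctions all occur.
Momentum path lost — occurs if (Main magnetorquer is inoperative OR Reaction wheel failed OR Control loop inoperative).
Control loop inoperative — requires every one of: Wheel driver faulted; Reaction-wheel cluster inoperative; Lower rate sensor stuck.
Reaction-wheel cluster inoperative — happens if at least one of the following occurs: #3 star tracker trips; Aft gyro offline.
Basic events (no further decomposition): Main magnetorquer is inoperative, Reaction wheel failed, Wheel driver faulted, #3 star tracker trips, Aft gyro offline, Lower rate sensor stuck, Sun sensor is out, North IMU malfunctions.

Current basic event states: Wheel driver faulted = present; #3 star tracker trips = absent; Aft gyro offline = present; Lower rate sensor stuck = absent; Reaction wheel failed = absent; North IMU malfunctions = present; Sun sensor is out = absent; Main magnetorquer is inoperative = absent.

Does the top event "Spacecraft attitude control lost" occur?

No

Reaction-wheel cluster inoperative [OR]: #3 star tracker trips=not, Aft gyro offline=occurs → at least one input occurs → occurs.
Control loop inoperative [AND]: Wheel driver faulted=occurs, Reaction-wheel cluster inoperative=occurs, Lower rate sensor stuck=not → not all inputs occur → does not occur.
Momentum path lost [OR]: Main magnetorquer is inoperative=not, Reaction wheel failed=not, Control loop inoperative=not → no input occurs → does not occur.
Backup chain lost [AND]: Sun sensor is out=not, North IMU malfunctions=occurs → not all inputs occur → does not occur.
Spacecraft attitude control lost [OR]: Momentum path lost=not, Backup chain lost=not → no input occurs → does not occur.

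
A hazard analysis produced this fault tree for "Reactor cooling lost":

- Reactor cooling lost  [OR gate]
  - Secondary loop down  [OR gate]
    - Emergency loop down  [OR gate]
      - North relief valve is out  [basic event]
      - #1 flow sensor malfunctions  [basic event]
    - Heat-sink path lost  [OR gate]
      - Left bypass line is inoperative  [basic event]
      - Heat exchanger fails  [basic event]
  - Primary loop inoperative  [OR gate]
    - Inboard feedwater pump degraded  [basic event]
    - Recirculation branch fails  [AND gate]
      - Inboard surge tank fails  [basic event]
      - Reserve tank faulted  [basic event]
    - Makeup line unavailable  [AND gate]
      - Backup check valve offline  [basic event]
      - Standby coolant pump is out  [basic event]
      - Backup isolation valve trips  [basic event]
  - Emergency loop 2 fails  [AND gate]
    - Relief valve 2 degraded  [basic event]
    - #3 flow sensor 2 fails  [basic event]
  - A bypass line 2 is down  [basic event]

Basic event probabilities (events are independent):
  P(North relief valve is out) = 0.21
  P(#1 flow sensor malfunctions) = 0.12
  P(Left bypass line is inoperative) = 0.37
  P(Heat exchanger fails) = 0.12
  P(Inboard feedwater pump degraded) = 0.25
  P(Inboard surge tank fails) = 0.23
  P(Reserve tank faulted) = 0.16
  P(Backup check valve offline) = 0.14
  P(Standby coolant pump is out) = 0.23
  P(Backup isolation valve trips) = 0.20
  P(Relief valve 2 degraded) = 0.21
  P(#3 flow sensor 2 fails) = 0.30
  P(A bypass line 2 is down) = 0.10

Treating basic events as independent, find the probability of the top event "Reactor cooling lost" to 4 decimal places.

P(Emergency loop down) [OR] = 1 − (1−0.21) × (1−0.12) = 0.304800
P(Heat-sink path lost) [OR] = 1 − (1−0.37) × (1−0.12) = 0.445600
P(Secondary loop down) [OR] = 1 − (1−0.304800) × (1−0.445600) = 0.614581
P(Recirculation branch fails) [AND] = 0.23 × 0.16 = 0.036800
P(Makeup line unavailable) [AND] = 0.14 × 0.23 × 0.20 = 0.006440
P(Primary loop inoperative) [OR] = 1 − (1−0.25) × (1−0.036800) × (1−0.006440) = 0.282252
P(Emergency loop 2 fails) [AND] = 0.21 × 0.30 = 0.063000
P(Reactor cooling lost) [OR] = 1 − (1−0.614581) × (1−0.282252) × (1−0.063000) × (1−0.10) = 0.766715
Rounded to 4 decimal places: P(Reactor cooling lost) ≈ 0.7667.

0.7667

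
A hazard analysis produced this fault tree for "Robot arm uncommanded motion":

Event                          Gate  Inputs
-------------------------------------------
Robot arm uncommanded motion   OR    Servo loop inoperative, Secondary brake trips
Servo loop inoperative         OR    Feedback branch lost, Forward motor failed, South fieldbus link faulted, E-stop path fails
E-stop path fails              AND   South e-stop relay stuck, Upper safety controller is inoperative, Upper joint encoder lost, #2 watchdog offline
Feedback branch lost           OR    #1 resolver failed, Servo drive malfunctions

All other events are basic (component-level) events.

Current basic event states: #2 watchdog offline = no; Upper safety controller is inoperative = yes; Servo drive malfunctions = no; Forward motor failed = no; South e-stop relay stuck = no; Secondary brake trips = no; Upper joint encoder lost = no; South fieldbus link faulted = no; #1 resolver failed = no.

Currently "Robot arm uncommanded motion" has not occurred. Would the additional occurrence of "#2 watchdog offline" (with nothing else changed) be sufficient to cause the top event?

No

Counterfactual: set "#2 watchdog offline" to occurred.
Feedback branch lost [OR]: #1 resolver failed=not, Servo drive malfunctions=not → no input occurs → does not occur.
E-stop path fails [AND]: South e-stop relay stuck=not, Upper safety controller is inoperative=occurs, Upper joint encoder lost=not, #2 watchdog offline=occurs → not all inputs occur → does not occur.
Servo loop inoperative [OR]: Feedback branch lost=not, Forward motor failed=not, South fieldbus link faulted=not, E-stop path fails=not → no input occurs → does not occur.
Robot arm uncommanded motion [OR]: Servo loop inoperative=not, Secondary brake trips=not → no input occurs → does not occur.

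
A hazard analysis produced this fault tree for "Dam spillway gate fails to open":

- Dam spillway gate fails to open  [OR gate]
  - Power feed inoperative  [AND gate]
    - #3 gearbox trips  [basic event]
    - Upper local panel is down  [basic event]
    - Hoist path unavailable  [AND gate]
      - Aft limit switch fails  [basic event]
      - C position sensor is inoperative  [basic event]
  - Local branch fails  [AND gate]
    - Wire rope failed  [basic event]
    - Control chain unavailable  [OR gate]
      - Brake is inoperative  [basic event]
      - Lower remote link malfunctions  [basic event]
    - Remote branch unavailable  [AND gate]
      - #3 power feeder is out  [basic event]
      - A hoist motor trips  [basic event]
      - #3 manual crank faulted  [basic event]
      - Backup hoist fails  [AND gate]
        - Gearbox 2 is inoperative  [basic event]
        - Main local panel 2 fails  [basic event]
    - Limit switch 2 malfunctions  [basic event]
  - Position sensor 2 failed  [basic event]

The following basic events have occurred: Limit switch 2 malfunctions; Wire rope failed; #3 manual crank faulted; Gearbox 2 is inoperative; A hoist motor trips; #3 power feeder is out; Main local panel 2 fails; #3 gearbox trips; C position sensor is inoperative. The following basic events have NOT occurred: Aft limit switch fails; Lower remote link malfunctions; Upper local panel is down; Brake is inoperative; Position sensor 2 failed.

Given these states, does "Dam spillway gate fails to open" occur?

No

Hoist path unavailable [AND]: Aft limit switch fails=not, C position sensor is inoperative=occurs → not all inputs occur → does not occur.
Power feed inoperative [AND]: #3 gearbox trips=occurs, Upper local panel is down=not, Hoist path unavailable=not → not all inputs occur → does not occur.
Control chain unavailable [OR]: Brake is inoperative=not, Lower remote link malfunctions=not → no input occurs → does not occur.
Backup hoist fails [AND]: Gearbox 2 is inoperative=occurs, Main local panel 2 fails=occurs → all inputs occur → occurs.
Remote branch unavailable [AND]: #3 power feeder is out=occurs, A hoist motor trips=occurs, #3 manual crank faulted=occurs, Backup hoist fails=occurs → all inputs occur → occurs.
Local branch fails [AND]: Wire rope failed=occurs, Control chain unavailable=not, Remote branch unavailable=occurs, Limit switch 2 malfunctions=occurs → not all inputs occur → does not occur.
Dam spillway gate fails to open [OR]: Power feed inoperative=not, Local branch fails=not, Position sensor 2 failed=not → no input occurs → does not occur.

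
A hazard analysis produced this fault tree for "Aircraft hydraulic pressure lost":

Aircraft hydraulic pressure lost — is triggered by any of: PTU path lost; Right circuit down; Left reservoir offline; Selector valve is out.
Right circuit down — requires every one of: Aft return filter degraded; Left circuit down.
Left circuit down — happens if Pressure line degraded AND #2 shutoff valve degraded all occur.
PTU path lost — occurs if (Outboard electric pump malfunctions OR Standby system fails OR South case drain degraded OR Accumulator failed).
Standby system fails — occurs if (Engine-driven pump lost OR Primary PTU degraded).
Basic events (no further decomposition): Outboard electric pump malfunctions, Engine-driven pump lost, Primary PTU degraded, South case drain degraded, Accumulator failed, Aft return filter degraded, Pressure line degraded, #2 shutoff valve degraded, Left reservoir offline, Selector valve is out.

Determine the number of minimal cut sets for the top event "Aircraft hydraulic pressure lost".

Standby system fails [OR]: union of children's cut sets → 2 cut set(s).
PTU path lost [OR]: union of children's cut sets → 5 cut set(s).
Left circuit down [AND]: one cut set from each child combined → 1 × 1 = 1 cut set(s).
Right circuit down [AND]: one cut set from each child combined → 1 × 1 = 1 cut set(s).
Aircraft hydraulic pressure lost [OR]: union of children's cut sets → 8 cut set(s).
Minimal cut sets: {Outboard electric pump malfunctions}; {Engine-driven pump lost}; {Primary PTU degraded}; {South case drain degraded}; {Accumulator failed}; {#2 shutoff valve degraded, Aft return filter degraded, Pressure line degraded}; {Left reservoir offline}; {Selector valve is out}.

8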